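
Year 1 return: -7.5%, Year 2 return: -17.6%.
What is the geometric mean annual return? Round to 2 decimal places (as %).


Formula: Geometric mean = ((1+r1)*(1+r2))^(1/2) - 1
Product: (1 + -0.075) * (1 + -0.176) = 0.925 * 0.824 = 0.7622
Square root: 0.7622^0.5 = 0.873041
Geometric mean = 0.873041 - 1 = -0.126959
As percentage: -12.70%

-12.70%


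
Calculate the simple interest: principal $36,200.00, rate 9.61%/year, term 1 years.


Formula: I = P * r * t
Substituting: I = $36,200.00 * 0.0961 * 1
Step: I = $36,200.00 * 0.0961
I = $3,478.82

$3,478.82


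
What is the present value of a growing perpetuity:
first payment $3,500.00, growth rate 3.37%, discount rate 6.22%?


Formula: PV = C / (r - g)
Spread: r - g = 0.0622 - 0.0337 = 0.0285
Substituting: PV = $3,500.00 / 0.0285
PV = $122,807.02

$122,807.02


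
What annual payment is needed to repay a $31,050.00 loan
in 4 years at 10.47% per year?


Formula: PMT = PV * r / (1 - (1+r)^(-n))
Denominator: 1 - (1 + 0.1047)^(-4) = 0.328536
Numerator: $31,050.00 * 0.1047 = 3250.935
PMT = 3250.935 / 0.328536 = $9,895.21

$9,895.21


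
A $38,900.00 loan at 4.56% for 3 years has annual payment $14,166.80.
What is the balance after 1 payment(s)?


Formula: Balance = PV*(1+r)^k - PMT*((1+r)^k - 1)/r
Growth: (1 + 0.0456)^1 = 1.0456
Accumulated factor: ((1+r)^k - 1)/r = 1.0
Balance = $38,900.00 * 1.0456 - $14,166.80 * 1.0
Balance = $26,507.04

$26,507.04


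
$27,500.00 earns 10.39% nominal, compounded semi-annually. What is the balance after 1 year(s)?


Formula: FV = P * (1 + r/m)^(m*t)
Period rate: r/m = 0.1039 / 2 = 0.05195
Total periods: m*t = 2 * 1 = 2
Growth factor: (1 + 0.05195)^2 = 1.106599
FV = $27,500.00 * 1.106599 = $30,431.47

$30,431.47


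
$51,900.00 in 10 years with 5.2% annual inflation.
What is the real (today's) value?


Formula: Real value = nominal / (1 + inflation)^years
Price level: (1 + 0.052)^10 = 1.660188
Real value = $51,900.00 / 1.660188 = $31,261.51

$31,261.51


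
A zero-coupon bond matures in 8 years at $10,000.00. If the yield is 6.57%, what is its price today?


Formula: Price = FV / (1 + r)^n
Substituting: Price = $10,000.00 / (1 + 0.0657)^8
Discount factor: (1.0657)^8 = 1.663718
Price = $10,000.00 / 1.663718 = $6,010.63

$6,010.63


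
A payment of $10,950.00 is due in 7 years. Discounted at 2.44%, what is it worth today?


Formula: PV = FV / (1 + r)^n
Substituting: PV = $10,950.00 / (1 + 0.0244)^7
Discount factor: (1.0244)^7 = 1.183824
PV = $10,950.00 / 1.183824 = $9,249.69

$9,249.69


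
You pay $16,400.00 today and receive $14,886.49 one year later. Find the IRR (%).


Formula: IRR = C1/C0 - 1
Substituting: IRR = $14,886.49 / $16,400.00 - 1
Ratio: 0.907713 - 1 = -0.092287
IRR = -9.2287%

-9.2287%


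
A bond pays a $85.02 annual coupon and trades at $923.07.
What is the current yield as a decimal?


Formula: Current yield = annual coupon / price
Substituting: CY = $85.02 / $923.07
CY = 0.092106

0.092106


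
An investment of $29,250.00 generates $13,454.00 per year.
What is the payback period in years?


Formula: Payback = investment / annual cash flow
Substituting: Payback = $29,250.00 / $13,454.00
Payback = 2.1741 years

2.1741 years


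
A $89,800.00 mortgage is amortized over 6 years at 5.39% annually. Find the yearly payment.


Formula: PMT = PV * r / (1 - (1+r)^(-n))
Denominator: 1 - (1 + 0.0539)^(-6) = 0.2702
Numerator: $89,800.00 * 0.0539 = 4840.22
PMT = 4840.22 / 0.2702 = $17,913.44

$17,913.44


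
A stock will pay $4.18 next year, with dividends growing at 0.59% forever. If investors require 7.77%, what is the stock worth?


Formula: P = D1 / (r - g)
Spread: r - g = 0.0777 - 0.0059 = 0.0718
Substituting: P = $4.18 / 0.0718
P = $58.22

$58.22


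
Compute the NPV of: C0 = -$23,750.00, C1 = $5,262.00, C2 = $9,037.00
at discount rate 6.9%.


Formula: NPV = C0 + C1/(1+r) + C2/(1+r)^2
Discount C1: $5,262.00 / (1 + 0.069) = $4,922.36
Discount C2: $9,037.00 / (1 + 0.069)^2 = $7,908.04
NPV = -$23,750.00 + $4,922.36 + $7,908.04 = -$10,919.60

-$10,919.60


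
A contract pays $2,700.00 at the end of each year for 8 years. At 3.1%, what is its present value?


Formula: PV = PMT * (1 - (1+r)^(-n)) / r
Discount factor: (1 + 0.031)^(-8) = 0.783305
Bracket: 1 - 0.783305 = 0.216695
PV = $2,700.00 * 0.216695 / 0.031 = $18,873.47

$18,873.47


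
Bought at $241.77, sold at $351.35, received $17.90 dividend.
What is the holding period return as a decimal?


Formula: HPR = (P1 - P0 + D) / P0
Gain: $351.35 - $241.77 + $17.90 = $127.48
HPR = $127.48 / $241.77 = 0.5273

0.5273


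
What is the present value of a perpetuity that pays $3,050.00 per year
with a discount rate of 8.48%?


Formula: PV = C / r
Substituting: PV = $3,050.00 / 0.0848
PV = $35,966.98

$35,966.98


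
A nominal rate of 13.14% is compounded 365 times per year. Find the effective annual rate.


Formula: EAR = (1 + r/m)^m - 1
Period rate: r/m = 0.1314 / 365 = 0.00036
Compounding: (1 + 0.00036)^365 = 1.140397
EAR = 1.140397 - 1 = 0.140397

0.140397


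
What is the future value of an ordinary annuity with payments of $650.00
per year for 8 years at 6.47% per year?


Formula: FV = PMT * ((1+r)^n - 1) / r
Growth factor: (1 + 0.0647)^8 = 1.65127
Numerator: 1.65127 - 1 = 0.65127
FV = $650.00 * 0.65127 / 0.0647 = $6,542.90

$6,542.90


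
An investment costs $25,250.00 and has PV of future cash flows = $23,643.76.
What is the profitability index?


Formula: PI = PV(cash flows) / initial investment
Substituting: PI = $23,643.76 / $25,250.00
PI = 0.9364

0.9364


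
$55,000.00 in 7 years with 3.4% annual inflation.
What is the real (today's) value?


Formula: Real value = nominal / (1 + inflation)^years
Price level: (1 + 0.034)^7 = 1.263699
Real value = $55,000.00 / 1.263699 = $43,523.01

$43,523.01


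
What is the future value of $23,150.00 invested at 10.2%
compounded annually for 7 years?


Formula: FV = P * (1 + r)^n
Substituting: FV = $23,150.00 * (1 + 0.102)^7
Growth factor: (1.102)^7 = 1.973655
FV = $23,150.00 * 1.973655 = $45,690.11

$45,690.11


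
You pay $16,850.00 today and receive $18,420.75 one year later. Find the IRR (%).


Formula: IRR = C1/C0 - 1
Substituting: IRR = $18,420.75 / $16,850.00 - 1
Ratio: 1.09322 - 1 = 0.09322
IRR = 9.322%

9.322%


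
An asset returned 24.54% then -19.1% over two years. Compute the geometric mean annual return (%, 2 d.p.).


Formula: Geometric mean = ((1+r1)*(1+r2))^(1/2) - 1
Product: (1 + 0.2454) * (1 + -0.191) = 1.2454 * 0.809 = 1.007529
Square root: 1.007529^0.5 = 1.003757
Geometric mean = 1.003757 - 1 = 0.003757
As percentage: 0.38%

0.38%


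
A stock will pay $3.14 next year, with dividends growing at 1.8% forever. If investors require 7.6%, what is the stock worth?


Formula: P = D1 / (r - g)
Spread: r - g = 0.076 - 0.018 = 0.058
Substituting: P = $3.14 / 0.058
P = $54.14

$54.14


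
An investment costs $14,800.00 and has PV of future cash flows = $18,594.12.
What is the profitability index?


Formula: PI = PV(cash flows) / initial investment
Substituting: PI = $18,594.12 / $14,800.00
PI = 1.2564

1.2564


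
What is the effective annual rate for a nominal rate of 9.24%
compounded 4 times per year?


Formula: EAR = (1 + r/m)^m - 1
Period rate: r/m = 0.0924 / 4 = 0.0231
Compounding: (1 + 0.0231)^4 = 1.095651
EAR = 1.095651 - 1 = 0.095651

0.095651


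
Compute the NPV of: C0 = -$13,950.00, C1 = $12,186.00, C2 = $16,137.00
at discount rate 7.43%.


Formula: NPV = C0 + C1/(1+r) + C2/(1+r)^2
Discount C1: $12,186.00 / (1 + 0.0743) = $11,343.20
Discount C2: $16,137.00 / (1 + 0.0743)^2 = $13,982.08
NPV = -$13,950.00 + $11,343.20 + $13,982.08 = $11,375.28

$11,375.28


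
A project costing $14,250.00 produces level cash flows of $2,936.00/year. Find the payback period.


Formula: Payback = investment / annual cash flow
Substituting: Payback = $14,250.00 / $2,936.00
Payback = 4.8535 years

4.8535 years


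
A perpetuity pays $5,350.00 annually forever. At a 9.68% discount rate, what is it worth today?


Formula: PV = C / r
Substituting: PV = $5,350.00 / 0.0968
PV = $55,268.60

$55,268.60


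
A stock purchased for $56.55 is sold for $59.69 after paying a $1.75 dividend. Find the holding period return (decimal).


Formula: HPR = (P1 - P0 + D) / P0
Gain: $59.69 - $56.55 + $1.75 = $4.89
HPR = $4.89 / $56.55 = 0.0865

0.0865


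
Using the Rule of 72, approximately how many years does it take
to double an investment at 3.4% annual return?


Formula: Years ≈ 72 / r
Substituting: Years ≈ 72 / 3.4
Years ≈ 21.2

21.2 years


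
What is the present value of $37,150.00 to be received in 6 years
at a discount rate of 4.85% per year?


Formula: PV = FV / (1 + r)^n
Substituting: PV = $37,150.00 / (1 + 0.0485)^6
Discount factor: (1.0485)^6 = 1.32865
PV = $37,150.00 / 1.32865 = $27,960.71

$27,960.71


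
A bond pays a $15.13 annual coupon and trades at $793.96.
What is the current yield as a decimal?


Formula: Current yield = annual coupon / price
Substituting: CY = $15.13 / $793.96
CY = 0.019056

0.019056


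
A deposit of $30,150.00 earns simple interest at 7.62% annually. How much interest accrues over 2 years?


Formula: I = P * r * t
Substituting: I = $30,150.00 * 0.0762 * 2
Step: I = $30,150.00 * 0.1524
I = $4,594.86

$4,594.86


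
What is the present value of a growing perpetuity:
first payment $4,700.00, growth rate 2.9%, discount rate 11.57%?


Formula: PV = C / (r - g)
Spread: r - g = 0.1157 - 0.029 = 0.0867
Substituting: PV = $4,700.00 / 0.0867
PV = $54,209.92

$54,209.92


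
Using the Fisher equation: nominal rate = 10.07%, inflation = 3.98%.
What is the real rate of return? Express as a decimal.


Formula: (1 + r_real) = (1 + r_nom) / (1 + inflation)
Substituting: (1 + r_real) = 1.1007 / 1.0398
(1 + r_real) = 1.058569
r_real = 1.058569 - 1 = 0.058569

0.058569


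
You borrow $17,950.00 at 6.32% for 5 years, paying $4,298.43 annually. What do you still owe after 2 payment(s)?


Formula: Balance = PV*(1+r)^k - PMT*((1+r)^k - 1)/r
Growth: (1 + 0.0632)^2 = 1.130394
Accumulated factor: ((1+r)^k - 1)/r = 2.0632
Balance = $17,950.00 * 1.130394 - $4,298.43 * 2.0632
Balance = $11,422.06

$11,422.06


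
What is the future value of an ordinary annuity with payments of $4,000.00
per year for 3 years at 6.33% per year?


Formula: FV = PMT * ((1+r)^n - 1) / r
Growth factor: (1 + 0.0633)^3 = 1.202174
Numerator: 1.202174 - 1 = 0.202174
FV = $4,000.00 * 0.202174 / 0.0633 = $12,775.63

$12,775.63


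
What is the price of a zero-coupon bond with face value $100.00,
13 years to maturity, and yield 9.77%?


Formula: Price = FV / (1 + r)^n
Substituting: Price = $100.00 / (1 + 0.0977)^13
Discount factor: (1.0977)^13 = 3.3596
Price = $100.00 / 3.3596 = $29.77

$29.77


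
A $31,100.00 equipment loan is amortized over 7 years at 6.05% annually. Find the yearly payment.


Formula: PMT = PV * r / (1 - (1+r)^(-n))
Denominator: 1 - (1 + 0.0605)^(-7) = 0.337135
Numerator: $31,100.00 * 0.0605 = 1881.55
PMT = 1881.55 / 0.337135 = $5,581.00

$5,581.00


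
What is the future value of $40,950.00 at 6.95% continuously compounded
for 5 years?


Formula: FV = P * e^(r*t)
Exponent: r*t = 0.0695 * 5 = 0.3475
e^(0.3475) = 1.415524
FV = $40,950.00 * 1.415524 = $57,965.72

$57,965.72


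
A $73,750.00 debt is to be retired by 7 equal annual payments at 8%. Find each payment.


Formula: PMT = PV * r / (1 - (1+r)^(-n))
Denominator: 1 - (1 + 0.08)^(-7) = 0.41651
Numerator: $73,750.00 * 0.08 = 5900.0
PMT = 5900.0 / 0.41651 = $14,165.34

$14,165.34


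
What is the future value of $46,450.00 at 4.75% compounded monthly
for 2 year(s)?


Formula: FV = P * (1 + r/m)^(m*t)
Period rate: r/m = 0.0475 / 12 = 0.003958
Total periods: m*t = 12 * 2 = 24
Growth factor: (1 + 0.003958)^24 = 1.099453
FV = $46,450.00 * 1.099453 = $51,069.58

$51,069.58


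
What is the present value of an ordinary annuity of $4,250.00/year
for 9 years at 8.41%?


Formula: PV = PMT * (1 - (1+r)^(-n)) / r
Discount factor: (1 + 0.0841)^(-9) = 0.483477
Bracket: 1 - 0.483477 = 0.516523
PV = $4,250.00 * 0.516523 / 0.0841 = $26,102.53

$26,102.53


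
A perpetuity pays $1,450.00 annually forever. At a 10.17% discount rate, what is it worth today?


Formula: PV = C / r
Substituting: PV = $1,450.00 / 0.1017
PV = $14,257.62

$14,257.62


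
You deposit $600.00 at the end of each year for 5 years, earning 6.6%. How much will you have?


Formula: FV = PMT * ((1+r)^n - 1) / r
Growth factor: (1 + 0.066)^5 = 1.376531
Numerator: 1.376531 - 1 = 0.376531
FV = $600.00 * 0.376531 / 0.066 = $3,423.01

$3,423.01


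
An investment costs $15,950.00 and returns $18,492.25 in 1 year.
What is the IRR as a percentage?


Formula: IRR = C1/C0 - 1
Substituting: IRR = $18,492.25 / $15,950.00 - 1
Ratio: 1.159389 - 1 = 0.159389
IRR = 15.9389%

15.9389%


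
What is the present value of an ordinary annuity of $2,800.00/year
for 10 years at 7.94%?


Formula: PV = PMT * (1 - (1+r)^(-n)) / r
Discount factor: (1 + 0.0794)^(-10) = 0.465775
Bracket: 1 - 0.465775 = 0.534225
PV = $2,800.00 * 0.534225 / 0.0794 = $18,839.18

$18,839.18


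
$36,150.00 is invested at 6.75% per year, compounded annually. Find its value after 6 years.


Formula: FV = P * (1 + r)^n
Substituting: FV = $36,150.00 * (1 + 0.0675)^6
Growth factor: (1.0675)^6 = 1.479815
FV = $36,150.00 * 1.479815 = $53,495.30

$53,495.30


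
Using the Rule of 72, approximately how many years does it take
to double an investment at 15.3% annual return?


Formula: Years ≈ 72 / r
Substituting: Years ≈ 72 / 15.3
Years ≈ 4.7

4.7 years


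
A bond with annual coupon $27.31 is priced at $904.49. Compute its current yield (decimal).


Formula: Current yield = annual coupon / price
Substituting: CY = $27.31 / $904.49
CY = 0.030194

0.030194


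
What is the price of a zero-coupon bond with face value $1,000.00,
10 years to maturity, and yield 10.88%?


Formula: Price = FV / (1 + r)^n
Substituting: Price = $1,000.00 / (1 + 0.1088)^10
Discount factor: (1.1088)^10 = 2.808873
Price = $1,000.00 / 2.808873 = $356.01

$356.01


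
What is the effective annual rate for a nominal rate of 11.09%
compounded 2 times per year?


Formula: EAR = (1 + r/m)^m - 1
Period rate: r/m = 0.1109 / 2 = 0.05545
Compounding: (1 + 0.05545)^2 = 1.113975
EAR = 1.113975 - 1 = 0.113975

0.113975


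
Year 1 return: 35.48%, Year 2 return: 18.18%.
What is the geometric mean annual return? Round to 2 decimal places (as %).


Formula: Geometric mean = ((1+r1)*(1+r2))^(1/2) - 1
Product: (1 + 0.3548) * (1 + 0.1818) = 1.3548 * 1.1818 = 1.601103
Square root: 1.601103^0.5 = 1.265347
Geometric mean = 1.265347 - 1 = 0.265347
As percentage: 26.53%

26.53%


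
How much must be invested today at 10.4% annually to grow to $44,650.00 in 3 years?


Formula: PV = FV / (1 + r)^n
Substituting: PV = $44,650.00 / (1 + 0.104)^3
Discount factor: (1.104)^3 = 1.345573
PV = $44,650.00 / 1.345573 = $33,182.89

$33,182.89


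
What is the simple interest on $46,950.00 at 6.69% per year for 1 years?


Formula: I = P * r * t
Substituting: I = $46,950.00 * 0.0669 * 1
Step: I = $46,950.00 * 0.0669
I = $3,140.96

$3,140.96


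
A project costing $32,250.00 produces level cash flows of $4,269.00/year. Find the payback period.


Formula: Payback = investment / annual cash flow
Substituting: Payback = $32,250.00 / $4,269.00
Payback = 7.5545 years

7.5545 years


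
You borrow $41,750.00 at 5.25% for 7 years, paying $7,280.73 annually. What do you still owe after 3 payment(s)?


Formula: Balance = PV*(1+r)^k - PMT*((1+r)^k - 1)/r
Growth: (1 + 0.0525)^3 = 1.165913
Accumulated factor: ((1+r)^k - 1)/r = 3.160256
Balance = $41,750.00 * 1.165913 - $7,280.73 * 3.160256
Balance = $25,667.91

$25,667.91


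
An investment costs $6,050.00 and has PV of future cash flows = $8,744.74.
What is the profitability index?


Formula: PI = PV(cash flows) / initial investment
Substituting: PI = $8,744.74 / $6,050.00
PI = 1.4454

1.4454


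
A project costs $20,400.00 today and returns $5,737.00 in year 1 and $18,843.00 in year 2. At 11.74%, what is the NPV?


Formula: NPV = C0 + C1/(1+r) + C2/(1+r)^2
Discount C1: $5,737.00 / (1 + 0.1174) = $5,134.24
Discount C2: $18,843.00 / (1 + 0.1174)^2 = $15,091.51
NPV = -$20,400.00 + $5,134.24 + $15,091.51 = -$174.25

-$174.25


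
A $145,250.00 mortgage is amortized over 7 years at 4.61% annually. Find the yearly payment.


Formula: PMT = PV * r / (1 - (1+r)^(-n))
Denominator: 1 - (1 + 0.0461)^(-7) = 0.270563
Numerator: $145,250.00 * 0.0461 = 6696.025
PMT = 6696.025 / 0.270563 = $24,748.46

$24,748.46


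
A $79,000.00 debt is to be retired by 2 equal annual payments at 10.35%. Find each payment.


Formula: PMT = PV * r / (1 - (1+r)^(-n))
Denominator: 1 - (1 + 0.1035)^(-2) = 0.178788
Numerator: $79,000.00 * 0.1035 = 8176.5
PMT = 8176.5 / 0.178788 = $45,732.95

$45,732.95


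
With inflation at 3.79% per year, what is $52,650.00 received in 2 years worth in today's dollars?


Formula: Real value = nominal / (1 + inflation)^years
Price level: (1 + 0.0379)^2 = 1.077236
Real value = $52,650.00 / 1.077236 = $48,875.07

$48,875.07


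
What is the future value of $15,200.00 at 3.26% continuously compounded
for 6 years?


Formula: FV = P * e^(r*t)
Exponent: r*t = 0.0326 * 6 = 0.1956
e^(0.1956) = 1.21604
FV = $15,200.00 * 1.21604 = $18,483.81

$18,483.81


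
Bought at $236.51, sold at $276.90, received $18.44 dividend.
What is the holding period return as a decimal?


Formula: HPR = (P1 - P0 + D) / P0
Gain: $276.90 - $236.51 + $18.44 = $58.83
HPR = $58.83 / $236.51 = 0.2487

0.2487


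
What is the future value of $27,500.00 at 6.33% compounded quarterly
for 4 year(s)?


Formula: FV = P * (1 + r/m)^(m*t)
Period rate: r/m = 0.0633 / 4 = 0.015825
Total periods: m*t = 4 * 4 = 16
Growth factor: (1 + 0.015825)^16 = 1.28559
FV = $27,500.00 * 1.28559 = $35,353.71

$35,353.71


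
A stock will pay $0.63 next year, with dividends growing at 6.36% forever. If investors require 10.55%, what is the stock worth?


Formula: P = D1 / (r - g)
Spread: r - g = 0.1055 - 0.0636 = 0.0419
Substituting: P = $0.63 / 0.0419
P = $15.04

$15.04


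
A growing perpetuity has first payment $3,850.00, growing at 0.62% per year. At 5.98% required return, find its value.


Formula: PV = C / (r - g)
Spread: r - g = 0.0598 - 0.0062 = 0.0536
Substituting: PV = $3,850.00 / 0.0536
PV = $71,828.36

$71,828.36


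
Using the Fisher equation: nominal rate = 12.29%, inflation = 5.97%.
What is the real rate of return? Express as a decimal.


Formula: (1 + r_real) = (1 + r_nom) / (1 + inflation)
Substituting: (1 + r_real) = 1.1229 / 1.0597
(1 + r_real) = 1.05964
r_real = 1.05964 - 1 = 0.05964

0.05964


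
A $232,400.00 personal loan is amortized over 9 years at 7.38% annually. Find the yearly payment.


Formula: PMT = PV * r / (1 - (1+r)^(-n))
Denominator: 1 - (1 + 0.0738)^(-9) = 0.473147
Numerator: $232,400.00 * 0.0738 = 17151.12
PMT = 17151.12 / 0.473147 = $36,249.03

$36,249.03


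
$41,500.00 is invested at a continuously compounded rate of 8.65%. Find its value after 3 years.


Formula: FV = P * e^(r*t)
Exponent: r*t = 0.0865 * 3 = 0.2595
e^(0.2595) = 1.296282
FV = $41,500.00 * 1.296282 = $53,795.69

$53,795.69


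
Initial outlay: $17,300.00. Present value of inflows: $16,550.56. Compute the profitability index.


Formula: PI = PV(cash flows) / initial investment
Substituting: PI = $16,550.56 / $17,300.00
PI = 0.9567

0.9567


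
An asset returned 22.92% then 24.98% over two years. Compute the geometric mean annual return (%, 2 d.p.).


Formula: Geometric mean = ((1+r1)*(1+r2))^(1/2) - 1
Product: (1 + 0.2292) * (1 + 0.2498) = 1.2292 * 1.2498 = 1.536254
Square root: 1.536254^0.5 = 1.239457
Geometric mean = 1.239457 - 1 = 0.239457
As percentage: 23.95%

23.95%


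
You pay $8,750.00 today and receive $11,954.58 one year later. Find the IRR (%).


Formula: IRR = C1/C0 - 1
Substituting: IRR = $11,954.58 / $8,750.00 - 1
Ratio: 1.366238 - 1 = 0.366238
IRR = 36.6238%

36.6238%


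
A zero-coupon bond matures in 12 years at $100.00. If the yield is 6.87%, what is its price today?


Formula: Price = FV / (1 + r)^n
Substituting: Price = $100.00 / (1 + 0.0687)^12
Discount factor: (1.0687)^12 = 2.219574
Price = $100.00 / 2.219574 = $45.05

$45.05


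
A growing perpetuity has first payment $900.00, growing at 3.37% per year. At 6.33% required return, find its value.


Formula: PV = C / (r - g)
Spread: r - g = 0.0633 - 0.0337 = 0.0296
Substituting: PV = $900.00 / 0.0296
PV = $30,405.41

$30,405.41


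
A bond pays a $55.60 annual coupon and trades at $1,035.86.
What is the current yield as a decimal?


Formula: Current yield = annual coupon / price
Substituting: CY = $55.60 / $1,035.86
CY = 0.053675

0.053675


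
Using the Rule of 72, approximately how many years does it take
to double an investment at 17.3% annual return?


Formula: Years ≈ 72 / r
Substituting: Years ≈ 72 / 17.3
Years ≈ 4.2

4.2 years


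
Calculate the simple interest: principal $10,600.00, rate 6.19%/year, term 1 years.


Formula: I = P * r * t
Substituting: I = $10,600.00 * 0.0619 * 1
Step: I = $10,600.00 * 0.0619
I = $656.14

$656.14


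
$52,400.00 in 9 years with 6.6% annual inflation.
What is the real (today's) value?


Formula: Real value = nominal / (1 + inflation)^years
Price level: (1 + 0.066)^9 = 1.777521
Real value = $52,400.00 / 1.777521 = $29,479.25

$29,479.25


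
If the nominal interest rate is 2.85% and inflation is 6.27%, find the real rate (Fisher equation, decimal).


Formula: (1 + r_real) = (1 + r_nom) / (1 + inflation)
Substituting: (1 + r_real) = 1.0285 / 1.0627
(1 + r_real) = 0.967818
r_real = 0.967818 - 1 = -0.032182

-0.032182


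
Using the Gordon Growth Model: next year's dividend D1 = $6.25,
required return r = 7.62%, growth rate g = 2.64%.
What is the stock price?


Formula: P = D1 / (r - g)
Spread: r - g = 0.0762 - 0.0264 = 0.0498
Substituting: P = $6.25 / 0.0498
P = $125.50

$125.50


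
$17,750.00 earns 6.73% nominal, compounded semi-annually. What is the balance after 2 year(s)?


Formula: FV = P * (1 + r/m)^(m*t)
Period rate: r/m = 0.0673 / 2 = 0.03365
Total periods: m*t = 2 * 2 = 4
Growth factor: (1 + 0.03365)^4 = 1.141548
FV = $17,750.00 * 1.141548 = $20,262.47

$20,262.47


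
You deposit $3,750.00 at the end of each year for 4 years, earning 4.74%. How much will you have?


Formula: FV = PMT * ((1+r)^n - 1) / r
Growth factor: (1 + 0.0474)^4 = 1.203512
Numerator: 1.203512 - 1 = 0.203512
FV = $3,750.00 * 0.203512 / 0.0474 = $16,100.60

$16,100.60


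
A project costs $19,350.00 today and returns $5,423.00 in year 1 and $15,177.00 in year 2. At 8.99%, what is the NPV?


Formula: NPV = C0 + C1/(1+r) + C2/(1+r)^2
Discount C1: $5,423.00 / (1 + 0.0899) = $4,975.69
Discount C2: $15,177.00 / (1 + 0.0899)^2 = $12,776.52
NPV = -$19,350.00 + $4,975.69 + $12,776.52 = -$1,597.79

-$1,597.79


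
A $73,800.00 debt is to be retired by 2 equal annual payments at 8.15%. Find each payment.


Formula: PMT = PV * r / (1 - (1+r)^(-n))
Denominator: 1 - (1 + 0.0815)^(-2) = 0.145038
Numerator: $73,800.00 * 0.0815 = 6014.7
PMT = 6014.7 / 0.145038 = $41,469.90

$41,469.90


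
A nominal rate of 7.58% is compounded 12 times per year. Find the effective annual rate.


Formula: EAR = (1 + r/m)^m - 1
Period rate: r/m = 0.0758 / 12 = 0.006317
Compounding: (1 + 0.006317)^12 = 1.07849
EAR = 1.07849 - 1 = 0.07849

0.07849


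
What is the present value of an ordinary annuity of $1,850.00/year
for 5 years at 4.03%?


Formula: PV = PMT * (1 - (1+r)^(-n)) / r
Discount factor: (1 + 0.0403)^(-5) = 0.820743
Bracket: 1 - 0.820743 = 0.179257
PV = $1,850.00 * 0.179257 / 0.0403 = $8,228.93

$8,228.93


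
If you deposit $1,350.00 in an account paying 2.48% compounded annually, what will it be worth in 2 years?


Formula: FV = P * (1 + r)^n
Substituting: FV = $1,350.00 * (1 + 0.0248)^2
Growth factor: (1.0248)^2 = 1.050215
FV = $1,350.00 * 1.050215 = $1,417.79

$1,417.79


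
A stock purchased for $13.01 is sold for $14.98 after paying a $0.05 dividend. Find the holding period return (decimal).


Formula: HPR = (P1 - P0 + D) / P0
Gain: $14.98 - $13.01 + $0.05 = $2.02
HPR = $2.02 / $13.01 = 0.1553

0.1553


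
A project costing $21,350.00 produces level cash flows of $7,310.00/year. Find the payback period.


Formula: Payback = investment / annual cash flow
Substituting: Payback = $21,350.00 / $7,310.00
Payback = 2.9207 years

2.9207 years


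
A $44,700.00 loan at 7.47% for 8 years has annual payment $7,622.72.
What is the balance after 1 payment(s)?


Formula: Balance = PV*(1+r)^k - PMT*((1+r)^k - 1)/r
Growth: (1 + 0.0747)^1 = 1.0747
Accumulated factor: ((1+r)^k - 1)/r = 1.0
Balance = $44,700.00 * 1.0747 - $7,622.72 * 1.0
Balance = $40,416.37

$40,416.37


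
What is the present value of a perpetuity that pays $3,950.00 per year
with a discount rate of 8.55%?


Formula: PV = C / r
Substituting: PV = $3,950.00 / 0.0855
PV = $46,198.83

$46,198.83


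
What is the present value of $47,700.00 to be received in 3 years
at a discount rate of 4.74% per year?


Formula: PV = FV / (1 + r)^n
Substituting: PV = $47,700.00 / (1 + 0.0474)^3
Discount factor: (1.0474)^3 = 1.149047
PV = $47,700.00 / 1.149047 = $41,512.67

$41,512.67


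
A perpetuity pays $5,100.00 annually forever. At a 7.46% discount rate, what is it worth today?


Formula: PV = C / r
Substituting: PV = $5,100.00 / 0.0746
PV = $68,364.61

$68,364.61


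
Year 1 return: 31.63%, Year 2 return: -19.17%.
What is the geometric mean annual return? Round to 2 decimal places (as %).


Formula: Geometric mean = ((1+r1)*(1+r2))^(1/2) - 1
Product: (1 + 0.3163) * (1 + -0.1917) = 1.3163 * 0.8083 = 1.063965
Square root: 1.063965^0.5 = 1.031487
Geometric mean = 1.031487 - 1 = 0.031487
As percentage: 3.15%

3.15%


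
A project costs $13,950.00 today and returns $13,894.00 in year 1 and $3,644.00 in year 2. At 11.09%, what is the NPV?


Formula: NPV = C0 + C1/(1+r) + C2/(1+r)^2
Discount C1: $13,894.00 / (1 + 0.1109) = $12,506.98
Discount C2: $3,644.00 / (1 + 0.1109)^2 = $2,952.76
NPV = -$13,950.00 + $12,506.98 + $2,952.76 = $1,509.74

$1,509.74


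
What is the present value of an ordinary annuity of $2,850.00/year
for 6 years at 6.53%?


Formula: PV = PMT * (1 - (1+r)^(-n)) / r
Discount factor: (1 + 0.0653)^(-6) = 0.684177
Bracket: 1 - 0.684177 = 0.315823
PV = $2,850.00 * 0.315823 / 0.0653 = $13,784.01

$13,784.01


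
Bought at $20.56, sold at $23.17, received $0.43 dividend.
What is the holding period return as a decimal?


Formula: HPR = (P1 - P0 + D) / P0
Gain: $23.17 - $20.56 + $0.43 = $3.04
HPR = $3.04 / $20.56 = 0.1479

0.1479


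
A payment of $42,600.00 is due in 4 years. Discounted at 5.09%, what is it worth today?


Formula: PV = FV / (1 + r)^n
Substituting: PV = $42,600.00 / (1 + 0.0509)^4
Discount factor: (1.0509)^4 = 1.219679
PV = $42,600.00 / 1.219679 = $34,927.22

$34,927.22


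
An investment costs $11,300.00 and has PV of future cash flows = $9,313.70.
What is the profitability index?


Formula: PI = PV(cash flows) / initial investment
Substituting: PI = $9,313.70 / $11,300.00
PI = 0.8242

0.8242


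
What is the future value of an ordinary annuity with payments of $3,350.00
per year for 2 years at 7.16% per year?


Formula: FV = PMT * ((1+r)^n - 1) / r
Growth factor: (1 + 0.0716)^2 = 1.148327
Numerator: 1.148327 - 1 = 0.148327
FV = $3,350.00 * 0.148327 / 0.0716 = $6,939.86

$6,939.86


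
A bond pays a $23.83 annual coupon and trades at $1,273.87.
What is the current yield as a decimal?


Formula: Current yield = annual coupon / price
Substituting: CY = $23.83 / $1,273.87
CY = 0.018707

0.018707


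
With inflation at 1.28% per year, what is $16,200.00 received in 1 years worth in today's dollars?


Formula: Real value = nominal / (1 + inflation)^years
Price level: (1 + 0.0128)^1 = 1.0128
Real value = $16,200.00 / 1.0128 = $15,995.26

$15,995.26


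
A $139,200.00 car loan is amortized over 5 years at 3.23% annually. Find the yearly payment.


Formula: PMT = PV * r / (1 - (1+r)^(-n))
Denominator: 1 - (1 + 0.0323)^(-5) = 0.146958
Numerator: $139,200.00 * 0.0323 = 4496.16
PMT = 4496.16 / 0.146958 = $30,594.84

$30,594.84


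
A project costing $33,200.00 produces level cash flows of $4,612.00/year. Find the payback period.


Formula: Payback = investment / annual cash flow
Substituting: Payback = $33,200.00 / $4,612.00
Payback = 7.1986 years

7.1986 years


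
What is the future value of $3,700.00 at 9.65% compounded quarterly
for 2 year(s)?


Formula: FV = P * (1 + r/m)^(m*t)
Period rate: r/m = 0.0965 / 4 = 0.024125
Total periods: m*t = 4 * 2 = 8
Growth factor: (1 + 0.024125)^8 = 1.210107
FV = $3,700.00 * 1.210107 = $4,477.40

$4,477.40


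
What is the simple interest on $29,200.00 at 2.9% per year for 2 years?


Formula: I = P * r * t
Substituting: I = $29,200.00 * 0.029 * 2
Step: I = $29,200.00 * 0.058
I = $1,693.60

$1,693.60


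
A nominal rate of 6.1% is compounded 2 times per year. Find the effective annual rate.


Formula: EAR = (1 + r/m)^m - 1
Period rate: r/m = 0.061 / 2 = 0.0305
Compounding: (1 + 0.0305)^2 = 1.06193
EAR = 1.06193 - 1 = 0.06193

0.06193


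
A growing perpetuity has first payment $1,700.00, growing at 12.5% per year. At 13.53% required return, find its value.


Formula: PV = C / (r - g)
Spread: r - g = 0.1353 - 0.125 = 0.0103
Substituting: PV = $1,700.00 / 0.0103
PV = $165,048.54

$165,048.54


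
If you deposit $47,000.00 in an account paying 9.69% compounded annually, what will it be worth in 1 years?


Formula: FV = P * (1 + r)^n
Substituting: FV = $47,000.00 * (1 + 0.0969)^1
Growth factor: (1.0969)^1 = 1.0969
FV = $47,000.00 * 1.0969 = $51,554.30

$51,554.30


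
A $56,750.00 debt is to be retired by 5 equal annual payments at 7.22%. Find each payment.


Formula: PMT = PV * r / (1 - (1+r)^(-n))
Denominator: 1 - (1 + 0.0722)^(-5) = 0.294299
Numerator: $56,750.00 * 0.0722 = 4097.35
PMT = 4097.35 / 0.294299 = $13,922.42

$13,922.42


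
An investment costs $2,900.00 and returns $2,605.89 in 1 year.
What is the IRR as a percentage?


Formula: IRR = C1/C0 - 1
Substituting: IRR = $2,605.89 / $2,900.00 - 1
Ratio: 0.898583 - 1 = -0.101417
IRR = -10.1417%

-10.1417%


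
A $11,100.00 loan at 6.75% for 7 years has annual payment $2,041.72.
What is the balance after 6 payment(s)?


Formula: Balance = PV*(1+r)^k - PMT*((1+r)^k - 1)/r
Growth: (1 + 0.0675)^6 = 1.479815
Accumulated factor: ((1+r)^k - 1)/r = 7.108364
Balance = $11,100.00 * 1.479815 - $2,041.72 * 7.108364
Balance = $1,912.65

$1,912.65


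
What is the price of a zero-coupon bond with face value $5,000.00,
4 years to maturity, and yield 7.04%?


Formula: Price = FV / (1 + r)^n
Substituting: Price = $5,000.00 / (1 + 0.0704)^4
Discount factor: (1.0704)^4 = 1.312757
Price = $5,000.00 / 1.312757 = $3,808.78

$3,808.78


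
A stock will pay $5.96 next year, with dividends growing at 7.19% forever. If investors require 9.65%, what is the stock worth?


Formula: P = D1 / (r - g)
Spread: r - g = 0.0965 - 0.0719 = 0.0246
Substituting: P = $5.96 / 0.0246
P = $242.28

$242.28


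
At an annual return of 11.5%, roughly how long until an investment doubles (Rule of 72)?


Formula: Years ≈ 72 / r
Substituting: Years ≈ 72 / 11.5
Years ≈ 6.3

6.3 years


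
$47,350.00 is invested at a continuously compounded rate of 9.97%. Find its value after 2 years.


Formula: FV = P * e^(r*t)
Exponent: r*t = 0.0997 * 2 = 0.1994
e^(0.1994) = 1.22067
FV = $47,350.00 * 1.22067 = $57,798.73

$57,798.73


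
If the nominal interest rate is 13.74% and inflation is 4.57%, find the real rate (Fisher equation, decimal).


Formula: (1 + r_real) = (1 + r_nom) / (1 + inflation)
Substituting: (1 + r_real) = 1.1374 / 1.0457
(1 + r_real) = 1.087692
r_real = 1.087692 - 1 = 0.087692

0.087692


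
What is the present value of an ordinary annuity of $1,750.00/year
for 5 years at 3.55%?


Formula: PV = PMT * (1 - (1+r)^(-n)) / r
Discount factor: (1 + 0.0355)^(-5) = 0.839942
Bracket: 1 - 0.839942 = 0.160058
PV = $1,750.00 * 0.160058 / 0.0355 = $7,890.17

$7,890.17


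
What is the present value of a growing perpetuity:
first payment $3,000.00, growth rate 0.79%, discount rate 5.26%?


Formula: PV = C / (r - g)
Spread: r - g = 0.0526 - 0.0079 = 0.0447
Substituting: PV = $3,000.00 / 0.0447
PV = $67,114.09

$67,114.09


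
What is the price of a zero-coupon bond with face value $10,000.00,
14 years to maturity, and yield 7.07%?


Formula: Price = FV / (1 + r)^n
Substituting: Price = $10,000.00 / (1 + 0.0707)^14
Discount factor: (1.0707)^14 = 2.602251
Price = $10,000.00 / 2.602251 = $3,842.83

$3,842.83


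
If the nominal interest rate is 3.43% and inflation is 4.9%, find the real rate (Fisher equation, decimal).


Formula: (1 + r_real) = (1 + r_nom) / (1 + inflation)
Substituting: (1 + r_real) = 1.0343 / 1.049
(1 + r_real) = 0.985987
r_real = 0.985987 - 1 = -0.014013

-0.014013


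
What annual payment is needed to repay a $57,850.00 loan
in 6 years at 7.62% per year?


Formula: PMT = PV * r / (1 - (1+r)^(-n))
Denominator: 1 - (1 + 0.0762)^(-6) = 0.356361
Numerator: $57,850.00 * 0.0762 = 4408.17
PMT = 4408.17 / 0.356361 = $12,369.94

$12,369.94


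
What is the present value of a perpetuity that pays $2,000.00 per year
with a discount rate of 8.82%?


Formula: PV = C / r
Substituting: PV = $2,000.00 / 0.0882
PV = $22,675.74

$22,675.74


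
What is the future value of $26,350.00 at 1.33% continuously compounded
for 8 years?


Formula: FV = P * e^(r*t)
Exponent: r*t = 0.0133 * 8 = 0.1064
e^(0.1064) = 1.112267
FV = $26,350.00 * 1.112267 = $29,308.23

$29,308.23


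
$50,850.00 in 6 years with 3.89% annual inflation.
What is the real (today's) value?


Formula: Real value = nominal / (1 + inflation)^years
Price level: (1 + 0.0389)^6 = 1.25731
Real value = $50,850.00 / 1.25731 = $40,443.48

$40,443.48


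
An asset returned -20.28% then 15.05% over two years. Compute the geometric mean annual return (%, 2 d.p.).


Formula: Geometric mean = ((1+r1)*(1+r2))^(1/2) - 1
Product: (1 + -0.2028) * (1 + 0.1505) = 0.7972 * 1.1505 = 0.917179
Square root: 0.917179^0.5 = 0.957694
Geometric mean = 0.957694 - 1 = -0.042306
As percentage: -4.23%

-4.23%


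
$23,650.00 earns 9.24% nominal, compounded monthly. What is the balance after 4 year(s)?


Formula: FV = P * (1 + r/m)^(m*t)
Period rate: r/m = 0.0924 / 12 = 0.0077
Total periods: m*t = 12 * 4 = 48
Growth factor: (1 + 0.0077)^48 = 1.445108
FV = $23,650.00 * 1.445108 = $34,176.81

$34,176.81


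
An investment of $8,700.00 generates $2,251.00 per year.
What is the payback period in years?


Formula: Payback = investment / annual cash flow
Substituting: Payback = $8,700.00 / $2,251.00
Payback = 3.8649 years

3.8649 years


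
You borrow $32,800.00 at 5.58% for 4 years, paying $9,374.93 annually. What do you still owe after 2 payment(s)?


Formula: Balance = PV*(1+r)^k - PMT*((1+r)^k - 1)/r
Growth: (1 + 0.0558)^2 = 1.114714
Accumulated factor: ((1+r)^k - 1)/r = 2.0558
Balance = $32,800.00 * 1.114714 - $9,374.93 * 2.0558
Balance = $17,289.63

$17,289.63


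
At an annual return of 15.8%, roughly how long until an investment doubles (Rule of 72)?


Formula: Years ≈ 72 / r
Substituting: Years ≈ 72 / 15.8
Years ≈ 4.6

4.6 years


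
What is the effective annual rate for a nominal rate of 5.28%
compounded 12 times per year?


Formula: EAR = (1 + r/m)^m - 1
Period rate: r/m = 0.0528 / 12 = 0.0044
Compounding: (1 + 0.0044)^12 = 1.054097
EAR = 1.054097 - 1 = 0.054097

0.054097


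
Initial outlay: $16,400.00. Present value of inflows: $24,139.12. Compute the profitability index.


Formula: PI = PV(cash flows) / initial investment
Substituting: PI = $24,139.12 / $16,400.00
PI = 1.4719

1.4719


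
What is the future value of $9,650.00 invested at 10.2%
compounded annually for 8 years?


Formula: FV = P * (1 + r)^n
Substituting: FV = $9,650.00 * (1 + 0.102)^8
Growth factor: (1.102)^8 = 2.174967
FV = $9,650.00 * 2.174967 = $20,988.44

$20,988.44


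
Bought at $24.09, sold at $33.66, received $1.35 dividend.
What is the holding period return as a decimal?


Formula: HPR = (P1 - P0 + D) / P0
Gain: $33.66 - $24.09 + $1.35 = $10.92
HPR = $10.92 / $24.09 = 0.4533

0.4533


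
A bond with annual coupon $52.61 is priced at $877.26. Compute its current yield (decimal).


Formula: Current yield = annual coupon / price
Substituting: CY = $52.61 / $877.26
CY = 0.059971

0.059971


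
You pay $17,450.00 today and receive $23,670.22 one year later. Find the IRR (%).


Formula: IRR = C1/C0 - 1
Substituting: IRR = $23,670.22 / $17,450.00 - 1
Ratio: 1.35646 - 1 = 0.35646
IRR = 35.646%

35.646%


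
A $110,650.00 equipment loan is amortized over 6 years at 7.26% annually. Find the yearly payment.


Formula: PMT = PV * r / (1 - (1+r)^(-n))
Denominator: 1 - (1 + 0.0726)^(-6) = 0.343291
Numerator: $110,650.00 * 0.0726 = 8033.19
PMT = 8033.19 / 0.343291 = $23,400.55

$23,400.55


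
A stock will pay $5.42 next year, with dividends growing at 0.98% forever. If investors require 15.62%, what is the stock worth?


Formula: P = D1 / (r - g)
Spread: r - g = 0.1562 - 0.0098 = 0.1464
Substituting: P = $5.42 / 0.1464
P = $37.02

$37.02


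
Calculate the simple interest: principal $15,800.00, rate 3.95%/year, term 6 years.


Formula: I = P * r * t
Substituting: I = $15,800.00 * 0.0395 * 6
Step: I = $15,800.00 * 0.237
I = $3,744.60

$3,744.60


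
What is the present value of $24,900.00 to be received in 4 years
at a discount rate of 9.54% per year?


Formula: PV = FV / (1 + r)^n
Substituting: PV = $24,900.00 / (1 + 0.0954)^4
Discount factor: (1.0954)^4 = 1.439763
PV = $24,900.00 / 1.439763 = $17,294.52

$17,294.52


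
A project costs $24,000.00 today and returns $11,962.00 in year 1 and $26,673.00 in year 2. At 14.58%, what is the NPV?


Formula: NPV = C0 + C1/(1+r) + C2/(1+r)^2
Discount C1: $11,962.00 / (1 + 0.1458) = $10,439.87
Discount C2: $26,673.00 / (1 + 0.1458)^2 = $20,316.75
NPV = -$24,000.00 + $10,439.87 + $20,316.75 = $6,756.62

$6,756.62


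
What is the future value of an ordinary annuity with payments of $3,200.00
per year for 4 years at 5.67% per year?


Formula: FV = PMT * ((1+r)^n - 1) / r
Growth factor: (1 + 0.0567)^4 = 1.246829
Numerator: 1.246829 - 1 = 0.246829
FV = $3,200.00 * 0.246829 / 0.0567 = $13,930.37

$13,930.37


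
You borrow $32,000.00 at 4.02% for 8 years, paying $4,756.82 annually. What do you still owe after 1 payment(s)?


Formula: Balance = PV*(1+r)^k - PMT*((1+r)^k - 1)/r
Growth: (1 + 0.0402)^1 = 1.0402
Accumulated factor: ((1+r)^k - 1)/r = 1.0
Balance = $32,000.00 * 1.0402 - $4,756.82 * 1.0
Balance = $28,529.58

$28,529.58


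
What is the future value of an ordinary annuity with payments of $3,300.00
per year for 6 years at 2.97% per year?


Formula: FV = PMT * ((1+r)^n - 1) / r
Growth factor: (1 + 0.0297)^6 = 1.191967
Numerator: 1.191967 - 1 = 0.191967
FV = $3,300.00 * 0.191967 / 0.0297 = $21,329.68

$21,329.68


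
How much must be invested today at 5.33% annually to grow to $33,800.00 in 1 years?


Formula: PV = FV / (1 + r)^n
Substituting: PV = $33,800.00 / (1 + 0.0533)^1
Discount factor: (1.0533)^1 = 1.0533
PV = $33,800.00 / 1.0533 = $32,089.62

$32,089.62


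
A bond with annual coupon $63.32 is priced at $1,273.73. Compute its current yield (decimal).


Formula: Current yield = annual coupon / price
Substituting: CY = $63.32 / $1,273.73
CY = 0.049712

0.049712
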